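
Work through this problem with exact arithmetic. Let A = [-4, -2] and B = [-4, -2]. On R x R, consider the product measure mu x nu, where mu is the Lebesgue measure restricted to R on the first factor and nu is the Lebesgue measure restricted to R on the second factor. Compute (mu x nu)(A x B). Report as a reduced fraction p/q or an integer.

For a measurable rectangle A x B, the product measure satisfies
  (mu x nu)(A x B) = mu(A) * nu(B).
  mu(A) = 2.
  nu(B) = 2.
  (mu x nu)(A x B) = 2 * 2 = 4.

4


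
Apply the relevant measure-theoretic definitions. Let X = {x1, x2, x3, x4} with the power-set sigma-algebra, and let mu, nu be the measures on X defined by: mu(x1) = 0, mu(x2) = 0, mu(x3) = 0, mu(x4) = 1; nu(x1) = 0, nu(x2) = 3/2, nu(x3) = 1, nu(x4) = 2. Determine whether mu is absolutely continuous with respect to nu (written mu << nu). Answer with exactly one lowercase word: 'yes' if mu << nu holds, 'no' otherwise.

mu << nu means: every nu-null measurable set is also mu-null; equivalently, for every atom x, if nu({x}) = 0 then mu({x}) = 0.
Checking each atom:
  x1: nu = 0, mu = 0 -> consistent with mu << nu.
  x2: nu = 3/2 > 0 -> no constraint.
  x3: nu = 1 > 0 -> no constraint.
  x4: nu = 2 > 0 -> no constraint.
No atom violates the condition. Therefore mu << nu.

yes


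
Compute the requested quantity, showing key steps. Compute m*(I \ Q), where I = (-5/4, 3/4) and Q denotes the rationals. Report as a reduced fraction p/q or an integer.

The interval I = (-5/4, 3/4) has m(I) = 3/4 - (-5/4) = 2 (endpoints are measure-zero, so open/closed/half-open agree). Write I = (I cap Q) u (I \ Q). The rationals in I are countable, so m*(I cap Q) = 0 (cover each rational by intervals whose total length is arbitrarily small). By countable subadditivity m*(I) <= m*(I cap Q) + m*(I \ Q), hence m*(I \ Q) >= m(I) = 2. The reverse inequality m*(I \ Q) <= m*(I) = 2 is trivial since (I \ Q) is a subset of I. Therefore m*(I \ Q) = 2.

2


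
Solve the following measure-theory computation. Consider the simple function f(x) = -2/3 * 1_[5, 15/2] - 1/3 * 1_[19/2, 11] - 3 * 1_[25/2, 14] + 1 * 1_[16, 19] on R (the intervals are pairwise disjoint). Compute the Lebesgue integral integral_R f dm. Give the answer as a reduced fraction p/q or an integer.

For a simple function f = sum_i c_i * 1_{A_i} with disjoint A_i,
  integral f dm = sum_i c_i * m(A_i).
Lengths of the A_i:
  m(A_1) = 15/2 - 5 = 5/2.
  m(A_2) = 11 - 19/2 = 3/2.
  m(A_3) = 14 - 25/2 = 3/2.
  m(A_4) = 19 - 16 = 3.
Contributions c_i * m(A_i):
  (-2/3) * (5/2) = -5/3.
  (-1/3) * (3/2) = -1/2.
  (-3) * (3/2) = -9/2.
  (1) * (3) = 3.
Total: -5/3 - 1/2 - 9/2 + 3 = -11/3.

-11/3


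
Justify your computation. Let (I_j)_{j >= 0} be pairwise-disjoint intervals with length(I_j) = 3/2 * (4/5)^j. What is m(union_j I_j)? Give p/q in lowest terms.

By countable additivity of the Lebesgue measure on pairwise disjoint measurable sets,
  m(union_{j >= 0} I_j) = sum_{j >= 0} m(I_j) = sum_{j >= 0} a * r^j,
  with a = 3/2 and r = 4/5.
Since 0 < r = 4/5 < 1, the geometric series converges:
  sum_{j >= 0} a * r^j = a / (1 - r).
  = 3/2 / (1 - 4/5)
  = 3/2 / (1/5)
  = 15/2.

15/2


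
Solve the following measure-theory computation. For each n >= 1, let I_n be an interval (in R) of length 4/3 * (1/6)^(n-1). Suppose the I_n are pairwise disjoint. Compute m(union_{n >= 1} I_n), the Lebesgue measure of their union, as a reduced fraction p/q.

By countable additivity of the Lebesgue measure on pairwise disjoint measurable sets,
  m(union_{n >= 1} I_n) = sum_{n >= 1} m(I_n) = sum_{n >= 1} a * r^(n-1),
  with a = 4/3 and r = 1/6.
Since 0 < r = 1/6 < 1, the geometric series converges:
  sum_{n >= 1} a * r^(n-1) = a / (1 - r).
  = 4/3 / (1 - 1/6)
  = 4/3 / (5/6)
  = 8/5.

8/5


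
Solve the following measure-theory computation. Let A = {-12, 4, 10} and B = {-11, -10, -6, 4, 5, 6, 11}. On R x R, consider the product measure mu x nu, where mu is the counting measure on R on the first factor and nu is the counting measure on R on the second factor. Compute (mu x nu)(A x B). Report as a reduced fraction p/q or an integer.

For a measurable rectangle A x B, the product measure satisfies
  (mu x nu)(A x B) = mu(A) * nu(B).
  mu(A) = 3.
  nu(B) = 7.
  (mu x nu)(A x B) = 3 * 7 = 21.

21


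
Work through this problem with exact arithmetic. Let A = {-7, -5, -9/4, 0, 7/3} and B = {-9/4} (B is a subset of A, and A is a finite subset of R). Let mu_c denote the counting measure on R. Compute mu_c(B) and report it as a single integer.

Counting measure assigns mu_c(E) = |E| (number of elements) when E is finite.
B has 1 element(s), so mu_c(B) = 1.

1


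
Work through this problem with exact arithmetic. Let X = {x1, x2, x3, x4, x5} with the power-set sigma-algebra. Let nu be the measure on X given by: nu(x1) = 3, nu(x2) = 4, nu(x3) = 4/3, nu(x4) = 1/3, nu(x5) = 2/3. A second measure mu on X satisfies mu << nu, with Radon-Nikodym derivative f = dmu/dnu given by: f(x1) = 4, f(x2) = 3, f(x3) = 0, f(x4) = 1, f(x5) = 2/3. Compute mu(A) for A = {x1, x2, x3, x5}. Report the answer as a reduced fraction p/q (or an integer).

By the defining property of the Radon-Nikodym derivative, for every measurable set A,
  mu(A) = integral_A f dnu.
Since nu is a discrete measure concentrated on the atoms of X, the integral over A reduces to the sum
  mu(A) = sum_{x in A} f(x) * nu({x}).
Computing each term:
  x1: f(x1) * nu(x1) = 4 * 3 = 12.
  x2: f(x2) * nu(x2) = 3 * 4 = 12.
  x3: f(x3) * nu(x3) = 0 * 4/3 = 0.
  x5: f(x5) * nu(x5) = 2/3 * 2/3 = 4/9.
Summing: mu(A) = 12 + 12 + 0 + 4/9 = 220/9.

220/9


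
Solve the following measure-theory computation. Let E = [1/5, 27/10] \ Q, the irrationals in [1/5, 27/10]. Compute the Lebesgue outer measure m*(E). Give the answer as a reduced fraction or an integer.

The interval I = [1/5, 27/10] has m(I) = 27/10 - 1/5 = 5/2 (endpoints are measure-zero, so open/closed/half-open agree). Write I = (I cap Q) u (I \ Q). The rationals in I are countable, so m*(I cap Q) = 0 (cover each rational by intervals whose total length is arbitrarily small). By countable subadditivity m*(I) <= m*(I cap Q) + m*(I \ Q), hence m*(I \ Q) >= m(I) = 5/2. The reverse inequality m*(I \ Q) <= m*(I) = 5/2 is trivial since (I \ Q) is a subset of I. Therefore m*(I \ Q) = 5/2.

5/2


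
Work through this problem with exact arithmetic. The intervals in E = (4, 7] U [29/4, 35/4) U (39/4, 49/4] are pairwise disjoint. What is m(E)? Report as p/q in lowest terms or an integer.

For pairwise disjoint intervals, m(union_i I_i) = sum_i m(I_i),
and m is invariant under swapping open/closed endpoints (single points have measure 0).
So m(E) = sum_i (b_i - a_i).
  I_1 has length 7 - 4 = 3.
  I_2 has length 35/4 - 29/4 = 3/2.
  I_3 has length 49/4 - 39/4 = 5/2.
Summing:
  m(E) = 3 + 3/2 + 5/2 = 7.

7


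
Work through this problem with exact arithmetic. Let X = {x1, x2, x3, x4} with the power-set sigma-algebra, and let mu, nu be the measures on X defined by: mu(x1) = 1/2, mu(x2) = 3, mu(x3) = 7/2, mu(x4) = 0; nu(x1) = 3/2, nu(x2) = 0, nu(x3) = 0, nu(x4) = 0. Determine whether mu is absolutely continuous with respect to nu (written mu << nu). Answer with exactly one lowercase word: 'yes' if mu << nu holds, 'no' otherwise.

mu << nu means: every nu-null measurable set is also mu-null; equivalently, for every atom x, if nu({x}) = 0 then mu({x}) = 0.
Checking each atom:
  x1: nu = 3/2 > 0 -> no constraint.
  x2: nu = 0, mu = 3 > 0 -> violates mu << nu.
  x3: nu = 0, mu = 7/2 > 0 -> violates mu << nu.
  x4: nu = 0, mu = 0 -> consistent with mu << nu.
The atom(s) x2, x3 violate the condition (nu = 0 but mu > 0). Therefore mu is NOT absolutely continuous w.r.t. nu.

no


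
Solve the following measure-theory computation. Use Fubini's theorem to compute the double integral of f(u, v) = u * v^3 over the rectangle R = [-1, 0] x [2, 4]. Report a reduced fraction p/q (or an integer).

f(u, v) is a tensor product of a function of u and a function of v, and both factors are bounded continuous (hence Lebesgue integrable) on the rectangle, so Fubini's theorem applies:
  integral_R f d(m x m) = (integral_a1^b1 u du) * (integral_a2^b2 v^3 dv).
Inner integral in u: integral_{-1}^{0} u du = (0^2 - (-1)^2)/2
  = -1/2.
Inner integral in v: integral_{2}^{4} v^3 dv = (4^4 - 2^4)/4
  = 60.
Product: (-1/2) * (60) = -30.

-30


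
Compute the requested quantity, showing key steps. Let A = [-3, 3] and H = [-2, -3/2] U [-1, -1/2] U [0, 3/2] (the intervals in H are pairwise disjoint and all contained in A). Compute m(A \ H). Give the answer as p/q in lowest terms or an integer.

The ambient interval has length m(A) = 3 - (-3) = 6.
Since the holes are disjoint and sit inside A, by finite additivity
  m(H) = sum_i (b_i - a_i), and m(A \ H) = m(A) - m(H).
Computing the hole measures:
  m(H_1) = -3/2 - (-2) = 1/2.
  m(H_2) = -1/2 - (-1) = 1/2.
  m(H_3) = 3/2 - 0 = 3/2.
Summed: m(H) = 1/2 + 1/2 + 3/2 = 5/2.
So m(A \ H) = 6 - 5/2 = 7/2.

7/2


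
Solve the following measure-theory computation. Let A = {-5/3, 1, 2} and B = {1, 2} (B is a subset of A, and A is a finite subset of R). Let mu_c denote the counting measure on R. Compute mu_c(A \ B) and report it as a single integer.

Counting measure assigns mu_c(E) = |E| (number of elements) when E is finite. For B subset A, A \ B is the set of elements of A not in B, so |A \ B| = |A| - |B|.
|A| = 3, |B| = 2, so mu_c(A \ B) = 3 - 2 = 1.

1


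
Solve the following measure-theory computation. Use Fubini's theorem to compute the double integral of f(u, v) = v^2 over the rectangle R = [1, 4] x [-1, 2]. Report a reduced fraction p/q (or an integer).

f(u, v) is a tensor product of a function of u and a function of v, and both factors are bounded continuous (hence Lebesgue integrable) on the rectangle, so Fubini's theorem applies:
  integral_R f d(m x m) = (integral_a1^b1 1 du) * (integral_a2^b2 v^2 dv).
Inner integral in u: integral_{1}^{4} 1 du = (4^1 - 1^1)/1
  = 3.
Inner integral in v: integral_{-1}^{2} v^2 dv = (2^3 - (-1)^3)/3
  = 3.
Product: (3) * (3) = 9.

9


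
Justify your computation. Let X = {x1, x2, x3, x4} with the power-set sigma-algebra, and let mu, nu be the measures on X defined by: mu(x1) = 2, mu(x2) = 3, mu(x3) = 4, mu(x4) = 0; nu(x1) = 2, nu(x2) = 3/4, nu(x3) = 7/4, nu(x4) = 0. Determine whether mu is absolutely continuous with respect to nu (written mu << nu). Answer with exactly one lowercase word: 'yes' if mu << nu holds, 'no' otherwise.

mu << nu means: every nu-null measurable set is also mu-null; equivalently, for every atom x, if nu({x}) = 0 then mu({x}) = 0.
Checking each atom:
  x1: nu = 2 > 0 -> no constraint.
  x2: nu = 3/4 > 0 -> no constraint.
  x3: nu = 7/4 > 0 -> no constraint.
  x4: nu = 0, mu = 0 -> consistent with mu << nu.
No atom violates the condition. Therefore mu << nu.

yes


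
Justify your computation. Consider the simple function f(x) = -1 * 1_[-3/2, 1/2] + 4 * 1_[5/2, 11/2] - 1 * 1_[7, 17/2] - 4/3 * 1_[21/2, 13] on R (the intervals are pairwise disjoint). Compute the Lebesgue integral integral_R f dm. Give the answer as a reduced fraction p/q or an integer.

For a simple function f = sum_i c_i * 1_{A_i} with disjoint A_i,
  integral f dm = sum_i c_i * m(A_i).
Lengths of the A_i:
  m(A_1) = 1/2 - (-3/2) = 2.
  m(A_2) = 11/2 - 5/2 = 3.
  m(A_3) = 17/2 - 7 = 3/2.
  m(A_4) = 13 - 21/2 = 5/2.
Contributions c_i * m(A_i):
  (-1) * (2) = -2.
  (4) * (3) = 12.
  (-1) * (3/2) = -3/2.
  (-4/3) * (5/2) = -10/3.
Total: -2 + 12 - 3/2 - 10/3 = 31/6.

31/6


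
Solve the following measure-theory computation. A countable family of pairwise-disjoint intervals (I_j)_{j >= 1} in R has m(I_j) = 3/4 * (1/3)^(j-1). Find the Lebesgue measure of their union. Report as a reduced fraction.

By countable additivity of the Lebesgue measure on pairwise disjoint measurable sets,
  m(union_{j >= 1} I_j) = sum_{j >= 1} m(I_j) = sum_{j >= 1} a * r^(j-1),
  with a = 3/4 and r = 1/3.
Since 0 < r = 1/3 < 1, the geometric series converges:
  sum_{j >= 1} a * r^(j-1) = a / (1 - r).
  = 3/4 / (1 - 1/3)
  = 3/4 / (2/3)
  = 9/8.

9/8


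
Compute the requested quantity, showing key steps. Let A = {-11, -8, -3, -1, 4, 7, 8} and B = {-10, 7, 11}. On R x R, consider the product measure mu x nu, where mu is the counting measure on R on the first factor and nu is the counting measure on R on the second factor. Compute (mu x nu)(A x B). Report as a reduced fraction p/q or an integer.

For a measurable rectangle A x B, the product measure satisfies
  (mu x nu)(A x B) = mu(A) * nu(B).
  mu(A) = 7.
  nu(B) = 3.
  (mu x nu)(A x B) = 7 * 3 = 21.

21


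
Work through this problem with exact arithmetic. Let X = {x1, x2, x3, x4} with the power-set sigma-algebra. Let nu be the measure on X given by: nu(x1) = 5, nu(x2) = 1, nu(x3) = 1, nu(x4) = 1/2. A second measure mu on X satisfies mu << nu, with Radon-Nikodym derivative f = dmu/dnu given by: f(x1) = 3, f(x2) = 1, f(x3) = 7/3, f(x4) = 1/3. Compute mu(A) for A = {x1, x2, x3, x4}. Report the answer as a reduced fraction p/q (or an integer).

By the defining property of the Radon-Nikodym derivative, for every measurable set A,
  mu(A) = integral_A f dnu.
Since nu is a discrete measure concentrated on the atoms of X, the integral over A reduces to the sum
  mu(A) = sum_{x in A} f(x) * nu({x}).
Computing each term:
  x1: f(x1) * nu(x1) = 3 * 5 = 15.
  x2: f(x2) * nu(x2) = 1 * 1 = 1.
  x3: f(x3) * nu(x3) = 7/3 * 1 = 7/3.
  x4: f(x4) * nu(x4) = 1/3 * 1/2 = 1/6.
Summing: mu(A) = 15 + 1 + 7/3 + 1/6 = 37/2.

37/2


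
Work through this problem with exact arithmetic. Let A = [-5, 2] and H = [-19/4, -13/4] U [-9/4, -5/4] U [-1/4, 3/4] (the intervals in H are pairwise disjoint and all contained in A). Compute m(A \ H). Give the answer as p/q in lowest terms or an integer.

The ambient interval has length m(A) = 2 - (-5) = 7.
Since the holes are disjoint and sit inside A, by finite additivity
  m(H) = sum_i (b_i - a_i), and m(A \ H) = m(A) - m(H).
Computing the hole measures:
  m(H_1) = -13/4 - (-19/4) = 3/2.
  m(H_2) = -5/4 - (-9/4) = 1.
  m(H_3) = 3/4 - (-1/4) = 1.
Summed: m(H) = 3/2 + 1 + 1 = 7/2.
So m(A \ H) = 7 - 7/2 = 7/2.

7/2


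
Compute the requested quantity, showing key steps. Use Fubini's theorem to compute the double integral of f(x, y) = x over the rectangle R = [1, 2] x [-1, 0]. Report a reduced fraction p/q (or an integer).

f(x, y) is a tensor product of a function of x and a function of y, and both factors are bounded continuous (hence Lebesgue integrable) on the rectangle, so Fubini's theorem applies:
  integral_R f d(m x m) = (integral_a1^b1 x dx) * (integral_a2^b2 1 dy).
Inner integral in x: integral_{1}^{2} x dx = (2^2 - 1^2)/2
  = 3/2.
Inner integral in y: integral_{-1}^{0} 1 dy = (0^1 - (-1)^1)/1
  = 1.
Product: (3/2) * (1) = 3/2.

3/2


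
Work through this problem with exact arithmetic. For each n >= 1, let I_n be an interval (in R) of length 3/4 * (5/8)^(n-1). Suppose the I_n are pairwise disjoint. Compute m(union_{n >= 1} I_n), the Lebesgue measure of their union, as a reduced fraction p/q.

By countable additivity of the Lebesgue measure on pairwise disjoint measurable sets,
  m(union_{n >= 1} I_n) = sum_{n >= 1} m(I_n) = sum_{n >= 1} a * r^(n-1),
  with a = 3/4 and r = 5/8.
Since 0 < r = 5/8 < 1, the geometric series converges:
  sum_{n >= 1} a * r^(n-1) = a / (1 - r).
  = 3/4 / (1 - 5/8)
  = 3/4 / (3/8)
  = 2.

2


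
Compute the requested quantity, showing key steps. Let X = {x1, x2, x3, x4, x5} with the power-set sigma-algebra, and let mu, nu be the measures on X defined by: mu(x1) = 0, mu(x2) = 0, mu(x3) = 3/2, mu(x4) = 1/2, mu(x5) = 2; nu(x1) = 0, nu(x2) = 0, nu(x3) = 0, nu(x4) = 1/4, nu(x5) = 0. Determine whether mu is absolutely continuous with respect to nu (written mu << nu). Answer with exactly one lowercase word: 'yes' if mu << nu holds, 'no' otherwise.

mu << nu means: every nu-null measurable set is also mu-null; equivalently, for every atom x, if nu({x}) = 0 then mu({x}) = 0.
Checking each atom:
  x1: nu = 0, mu = 0 -> consistent with mu << nu.
  x2: nu = 0, mu = 0 -> consistent with mu << nu.
  x3: nu = 0, mu = 3/2 > 0 -> violates mu << nu.
  x4: nu = 1/4 > 0 -> no constraint.
  x5: nu = 0, mu = 2 > 0 -> violates mu << nu.
The atom(s) x3, x5 violate the condition (nu = 0 but mu > 0). Therefore mu is NOT absolutely continuous w.r.t. nu.

no


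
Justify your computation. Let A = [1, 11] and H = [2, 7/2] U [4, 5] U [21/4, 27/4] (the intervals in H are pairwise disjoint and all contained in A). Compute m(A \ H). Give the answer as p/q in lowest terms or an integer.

The ambient interval has length m(A) = 11 - 1 = 10.
Since the holes are disjoint and sit inside A, by finite additivity
  m(H) = sum_i (b_i - a_i), and m(A \ H) = m(A) - m(H).
Computing the hole measures:
  m(H_1) = 7/2 - 2 = 3/2.
  m(H_2) = 5 - 4 = 1.
  m(H_3) = 27/4 - 21/4 = 3/2.
Summed: m(H) = 3/2 + 1 + 3/2 = 4.
So m(A \ H) = 10 - 4 = 6.

6


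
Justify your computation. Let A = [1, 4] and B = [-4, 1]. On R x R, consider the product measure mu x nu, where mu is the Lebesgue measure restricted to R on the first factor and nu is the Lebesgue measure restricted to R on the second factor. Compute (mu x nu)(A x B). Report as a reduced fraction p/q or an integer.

For a measurable rectangle A x B, the product measure satisfies
  (mu x nu)(A x B) = mu(A) * nu(B).
  mu(A) = 3.
  nu(B) = 5.
  (mu x nu)(A x B) = 3 * 5 = 15.

15


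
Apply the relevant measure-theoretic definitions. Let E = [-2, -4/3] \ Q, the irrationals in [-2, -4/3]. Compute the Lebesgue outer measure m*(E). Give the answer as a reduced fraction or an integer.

The interval I = [-2, -4/3] has m(I) = -4/3 - (-2) = 2/3 (endpoints are measure-zero, so open/closed/half-open agree). Write I = (I cap Q) u (I \ Q). The rationals in I are countable, so m*(I cap Q) = 0 (cover each rational by intervals whose total length is arbitrarily small). By countable subadditivity m*(I) <= m*(I cap Q) + m*(I \ Q), hence m*(I \ Q) >= m(I) = 2/3. The reverse inequality m*(I \ Q) <= m*(I) = 2/3 is trivial since (I \ Q) is a subset of I. Therefore m*(I \ Q) = 2/3.

2/3


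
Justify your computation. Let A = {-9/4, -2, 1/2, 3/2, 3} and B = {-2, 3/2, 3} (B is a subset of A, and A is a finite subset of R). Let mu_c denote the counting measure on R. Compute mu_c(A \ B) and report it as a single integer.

Counting measure assigns mu_c(E) = |E| (number of elements) when E is finite. For B subset A, A \ B is the set of elements of A not in B, so |A \ B| = |A| - |B|.
|A| = 5, |B| = 3, so mu_c(A \ B) = 5 - 3 = 2.

2


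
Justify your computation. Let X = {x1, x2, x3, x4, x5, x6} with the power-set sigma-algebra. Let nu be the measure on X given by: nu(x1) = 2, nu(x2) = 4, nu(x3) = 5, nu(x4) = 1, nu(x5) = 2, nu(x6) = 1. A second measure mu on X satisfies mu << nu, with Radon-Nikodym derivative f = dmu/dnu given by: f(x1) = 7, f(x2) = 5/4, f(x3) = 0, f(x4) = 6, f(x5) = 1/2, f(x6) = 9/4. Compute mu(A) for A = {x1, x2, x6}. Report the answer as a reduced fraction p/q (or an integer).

By the defining property of the Radon-Nikodym derivative, for every measurable set A,
  mu(A) = integral_A f dnu.
Since nu is a discrete measure concentrated on the atoms of X, the integral over A reduces to the sum
  mu(A) = sum_{x in A} f(x) * nu({x}).
Computing each term:
  x1: f(x1) * nu(x1) = 7 * 2 = 14.
  x2: f(x2) * nu(x2) = 5/4 * 4 = 5.
  x6: f(x6) * nu(x6) = 9/4 * 1 = 9/4.
Summing: mu(A) = 14 + 5 + 9/4 = 85/4.

85/4


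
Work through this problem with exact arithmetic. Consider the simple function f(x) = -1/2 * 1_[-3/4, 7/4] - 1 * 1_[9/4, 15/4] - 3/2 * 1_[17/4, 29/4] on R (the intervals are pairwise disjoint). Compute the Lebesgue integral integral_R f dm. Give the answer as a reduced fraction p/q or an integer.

For a simple function f = sum_i c_i * 1_{A_i} with disjoint A_i,
  integral f dm = sum_i c_i * m(A_i).
Lengths of the A_i:
  m(A_1) = 7/4 - (-3/4) = 5/2.
  m(A_2) = 15/4 - 9/4 = 3/2.
  m(A_3) = 29/4 - 17/4 = 3.
Contributions c_i * m(A_i):
  (-1/2) * (5/2) = -5/4.
  (-1) * (3/2) = -3/2.
  (-3/2) * (3) = -9/2.
Total: -5/4 - 3/2 - 9/2 = -29/4.

-29/4


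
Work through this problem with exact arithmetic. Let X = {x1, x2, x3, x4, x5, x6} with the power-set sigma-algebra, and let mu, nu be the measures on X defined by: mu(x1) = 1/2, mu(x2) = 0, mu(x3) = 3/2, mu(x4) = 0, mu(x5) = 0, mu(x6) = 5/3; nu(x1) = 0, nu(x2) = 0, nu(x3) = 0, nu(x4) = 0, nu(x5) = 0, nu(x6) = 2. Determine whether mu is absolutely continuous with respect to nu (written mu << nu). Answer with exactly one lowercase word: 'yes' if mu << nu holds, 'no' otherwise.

mu << nu means: every nu-null measurable set is also mu-null; equivalently, for every atom x, if nu({x}) = 0 then mu({x}) = 0.
Checking each atom:
  x1: nu = 0, mu = 1/2 > 0 -> violates mu << nu.
  x2: nu = 0, mu = 0 -> consistent with mu << nu.
  x3: nu = 0, mu = 3/2 > 0 -> violates mu << nu.
  x4: nu = 0, mu = 0 -> consistent with mu << nu.
  x5: nu = 0, mu = 0 -> consistent with mu << nu.
  x6: nu = 2 > 0 -> no constraint.
The atom(s) x1, x3 violate the condition (nu = 0 but mu > 0). Therefore mu is NOT absolutely continuous w.r.t. nu.

no


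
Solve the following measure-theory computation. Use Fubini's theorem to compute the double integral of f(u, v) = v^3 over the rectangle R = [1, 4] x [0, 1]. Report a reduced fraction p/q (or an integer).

f(u, v) is a tensor product of a function of u and a function of v, and both factors are bounded continuous (hence Lebesgue integrable) on the rectangle, so Fubini's theorem applies:
  integral_R f d(m x m) = (integral_a1^b1 1 du) * (integral_a2^b2 v^3 dv).
Inner integral in u: integral_{1}^{4} 1 du = (4^1 - 1^1)/1
  = 3.
Inner integral in v: integral_{0}^{1} v^3 dv = (1^4 - 0^4)/4
  = 1/4.
Product: (3) * (1/4) = 3/4.

3/4


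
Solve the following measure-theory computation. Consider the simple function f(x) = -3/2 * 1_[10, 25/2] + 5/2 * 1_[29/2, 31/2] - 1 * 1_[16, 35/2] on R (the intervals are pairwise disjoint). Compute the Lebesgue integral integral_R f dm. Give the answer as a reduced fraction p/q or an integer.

For a simple function f = sum_i c_i * 1_{A_i} with disjoint A_i,
  integral f dm = sum_i c_i * m(A_i).
Lengths of the A_i:
  m(A_1) = 25/2 - 10 = 5/2.
  m(A_2) = 31/2 - 29/2 = 1.
  m(A_3) = 35/2 - 16 = 3/2.
Contributions c_i * m(A_i):
  (-3/2) * (5/2) = -15/4.
  (5/2) * (1) = 5/2.
  (-1) * (3/2) = -3/2.
Total: -15/4 + 5/2 - 3/2 = -11/4.

-11/4


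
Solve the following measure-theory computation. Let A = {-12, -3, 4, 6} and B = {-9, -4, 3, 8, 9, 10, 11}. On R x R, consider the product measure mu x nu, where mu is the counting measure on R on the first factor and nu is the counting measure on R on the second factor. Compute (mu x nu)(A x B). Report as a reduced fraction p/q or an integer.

For a measurable rectangle A x B, the product measure satisfies
  (mu x nu)(A x B) = mu(A) * nu(B).
  mu(A) = 4.
  nu(B) = 7.
  (mu x nu)(A x B) = 4 * 7 = 28.

28


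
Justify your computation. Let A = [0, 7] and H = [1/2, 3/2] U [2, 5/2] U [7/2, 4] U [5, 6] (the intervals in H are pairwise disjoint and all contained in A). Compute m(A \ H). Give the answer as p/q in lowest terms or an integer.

The ambient interval has length m(A) = 7 - 0 = 7.
Since the holes are disjoint and sit inside A, by finite additivity
  m(H) = sum_i (b_i - a_i), and m(A \ H) = m(A) - m(H).
Computing the hole measures:
  m(H_1) = 3/2 - 1/2 = 1.
  m(H_2) = 5/2 - 2 = 1/2.
  m(H_3) = 4 - 7/2 = 1/2.
  m(H_4) = 6 - 5 = 1.
Summed: m(H) = 1 + 1/2 + 1/2 + 1 = 3.
So m(A \ H) = 7 - 3 = 4.

4


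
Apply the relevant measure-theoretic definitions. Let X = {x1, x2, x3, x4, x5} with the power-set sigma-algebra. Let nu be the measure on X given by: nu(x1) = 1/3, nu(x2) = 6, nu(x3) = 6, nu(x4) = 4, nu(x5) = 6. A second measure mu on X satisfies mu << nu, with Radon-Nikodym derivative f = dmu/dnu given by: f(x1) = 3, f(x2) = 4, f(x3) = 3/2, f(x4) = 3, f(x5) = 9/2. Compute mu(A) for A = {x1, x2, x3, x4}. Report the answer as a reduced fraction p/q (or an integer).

By the defining property of the Radon-Nikodym derivative, for every measurable set A,
  mu(A) = integral_A f dnu.
Since nu is a discrete measure concentrated on the atoms of X, the integral over A reduces to the sum
  mu(A) = sum_{x in A} f(x) * nu({x}).
Computing each term:
  x1: f(x1) * nu(x1) = 3 * 1/3 = 1.
  x2: f(x2) * nu(x2) = 4 * 6 = 24.
  x3: f(x3) * nu(x3) = 3/2 * 6 = 9.
  x4: f(x4) * nu(x4) = 3 * 4 = 12.
Summing: mu(A) = 1 + 24 + 9 + 12 = 46.

46


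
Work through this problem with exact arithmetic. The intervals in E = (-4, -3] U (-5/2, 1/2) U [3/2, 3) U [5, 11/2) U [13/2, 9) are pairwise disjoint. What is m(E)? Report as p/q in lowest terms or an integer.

For pairwise disjoint intervals, m(union_i I_i) = sum_i m(I_i),
and m is invariant under swapping open/closed endpoints (single points have measure 0).
So m(E) = sum_i (b_i - a_i).
  I_1 has length -3 - (-4) = 1.
  I_2 has length 1/2 - (-5/2) = 3.
  I_3 has length 3 - 3/2 = 3/2.
  I_4 has length 11/2 - 5 = 1/2.
  I_5 has length 9 - 13/2 = 5/2.
Summing:
  m(E) = 1 + 3 + 3/2 + 1/2 + 5/2 = 17/2.

17/2


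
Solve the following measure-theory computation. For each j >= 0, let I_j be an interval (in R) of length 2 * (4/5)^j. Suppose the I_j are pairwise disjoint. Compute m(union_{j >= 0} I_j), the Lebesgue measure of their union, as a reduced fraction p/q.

By countable additivity of the Lebesgue measure on pairwise disjoint measurable sets,
  m(union_{j >= 0} I_j) = sum_{j >= 0} m(I_j) = sum_{j >= 0} a * r^j,
  with a = 2 and r = 4/5.
Since 0 < r = 4/5 < 1, the geometric series converges:
  sum_{j >= 0} a * r^j = a / (1 - r).
  = 2 / (1 - 4/5)
  = 2 / (1/5)
  = 10.

10


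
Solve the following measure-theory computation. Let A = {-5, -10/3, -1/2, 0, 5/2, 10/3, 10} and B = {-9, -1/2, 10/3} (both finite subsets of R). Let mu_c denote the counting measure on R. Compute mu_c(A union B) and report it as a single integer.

Counting measure on a finite set equals cardinality. By inclusion-exclusion, |A union B| = |A| + |B| - |A cap B|.
|A| = 7, |B| = 3, |A cap B| = 2.
So mu_c(A union B) = 7 + 3 - 2 = 8.

8


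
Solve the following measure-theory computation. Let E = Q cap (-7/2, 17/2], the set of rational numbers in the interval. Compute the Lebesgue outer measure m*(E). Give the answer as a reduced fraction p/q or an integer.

The set Q cap (-7/2, 17/2] is countable (a subset of the countable set Q). Lebesgue outer measure of any countable set is 0: each singleton {q} has m*({q}) = 0, and by countable subadditivity m*(union_k {q_k}) <= sum_k m*({q_k}) = sum_k 0 = 0. The reverse inequality m*(E) >= 0 is automatic. So m*(Q cap (-7/2, 17/2]) = 0.

0


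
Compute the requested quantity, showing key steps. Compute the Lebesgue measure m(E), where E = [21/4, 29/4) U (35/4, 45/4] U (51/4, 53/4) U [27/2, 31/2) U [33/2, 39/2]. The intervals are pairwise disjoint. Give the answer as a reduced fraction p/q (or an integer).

For pairwise disjoint intervals, m(union_i I_i) = sum_i m(I_i),
and m is invariant under swapping open/closed endpoints (single points have measure 0).
So m(E) = sum_i (b_i - a_i).
  I_1 has length 29/4 - 21/4 = 2.
  I_2 has length 45/4 - 35/4 = 5/2.
  I_3 has length 53/4 - 51/4 = 1/2.
  I_4 has length 31/2 - 27/2 = 2.
  I_5 has length 39/2 - 33/2 = 3.
Summing:
  m(E) = 2 + 5/2 + 1/2 + 2 + 3 = 10.

10


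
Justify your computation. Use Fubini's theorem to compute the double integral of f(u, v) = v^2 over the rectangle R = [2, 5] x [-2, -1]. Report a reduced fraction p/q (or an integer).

f(u, v) is a tensor product of a function of u and a function of v, and both factors are bounded continuous (hence Lebesgue integrable) on the rectangle, so Fubini's theorem applies:
  integral_R f d(m x m) = (integral_a1^b1 1 du) * (integral_a2^b2 v^2 dv).
Inner integral in u: integral_{2}^{5} 1 du = (5^1 - 2^1)/1
  = 3.
Inner integral in v: integral_{-2}^{-1} v^2 dv = ((-1)^3 - (-2)^3)/3
  = 7/3.
Product: (3) * (7/3) = 7.

7


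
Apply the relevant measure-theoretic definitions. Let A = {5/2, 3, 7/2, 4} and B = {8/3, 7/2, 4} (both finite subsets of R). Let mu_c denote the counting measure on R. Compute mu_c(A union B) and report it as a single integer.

Counting measure on a finite set equals cardinality. By inclusion-exclusion, |A union B| = |A| + |B| - |A cap B|.
|A| = 4, |B| = 3, |A cap B| = 2.
So mu_c(A union B) = 4 + 3 - 2 = 5.

5


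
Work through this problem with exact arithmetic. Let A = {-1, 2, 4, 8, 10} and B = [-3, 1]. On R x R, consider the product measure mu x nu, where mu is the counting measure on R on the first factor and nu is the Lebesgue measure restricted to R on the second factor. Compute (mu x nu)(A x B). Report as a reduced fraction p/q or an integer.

For a measurable rectangle A x B, the product measure satisfies
  (mu x nu)(A x B) = mu(A) * nu(B).
  mu(A) = 5.
  nu(B) = 4.
  (mu x nu)(A x B) = 5 * 4 = 20.

20


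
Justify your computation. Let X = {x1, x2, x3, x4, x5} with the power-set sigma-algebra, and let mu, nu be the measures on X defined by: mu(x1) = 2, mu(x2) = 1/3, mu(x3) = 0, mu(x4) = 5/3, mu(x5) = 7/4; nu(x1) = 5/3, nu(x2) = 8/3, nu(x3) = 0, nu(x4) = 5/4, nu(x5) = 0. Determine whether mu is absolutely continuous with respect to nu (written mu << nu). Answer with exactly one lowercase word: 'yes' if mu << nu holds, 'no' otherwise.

mu << nu means: every nu-null measurable set is also mu-null; equivalently, for every atom x, if nu({x}) = 0 then mu({x}) = 0.
Checking each atom:
  x1: nu = 5/3 > 0 -> no constraint.
  x2: nu = 8/3 > 0 -> no constraint.
  x3: nu = 0, mu = 0 -> consistent with mu << nu.
  x4: nu = 5/4 > 0 -> no constraint.
  x5: nu = 0, mu = 7/4 > 0 -> violates mu << nu.
The atom(s) x5 violate the condition (nu = 0 but mu > 0). Therefore mu is NOT absolutely continuous w.r.t. nu.

no


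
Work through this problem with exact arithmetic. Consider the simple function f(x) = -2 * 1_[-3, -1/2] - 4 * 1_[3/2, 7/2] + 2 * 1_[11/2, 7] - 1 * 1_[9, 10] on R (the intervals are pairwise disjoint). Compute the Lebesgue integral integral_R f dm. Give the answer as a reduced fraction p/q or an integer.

For a simple function f = sum_i c_i * 1_{A_i} with disjoint A_i,
  integral f dm = sum_i c_i * m(A_i).
Lengths of the A_i:
  m(A_1) = -1/2 - (-3) = 5/2.
  m(A_2) = 7/2 - 3/2 = 2.
  m(A_3) = 7 - 11/2 = 3/2.
  m(A_4) = 10 - 9 = 1.
Contributions c_i * m(A_i):
  (-2) * (5/2) = -5.
  (-4) * (2) = -8.
  (2) * (3/2) = 3.
  (-1) * (1) = -1.
Total: -5 - 8 + 3 - 1 = -11.

-11


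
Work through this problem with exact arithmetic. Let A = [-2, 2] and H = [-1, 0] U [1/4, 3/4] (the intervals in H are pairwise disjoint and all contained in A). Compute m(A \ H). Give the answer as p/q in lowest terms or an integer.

The ambient interval has length m(A) = 2 - (-2) = 4.
Since the holes are disjoint and sit inside A, by finite additivity
  m(H) = sum_i (b_i - a_i), and m(A \ H) = m(A) - m(H).
Computing the hole measures:
  m(H_1) = 0 - (-1) = 1.
  m(H_2) = 3/4 - 1/4 = 1/2.
Summed: m(H) = 1 + 1/2 = 3/2.
So m(A \ H) = 4 - 3/2 = 5/2.

5/2


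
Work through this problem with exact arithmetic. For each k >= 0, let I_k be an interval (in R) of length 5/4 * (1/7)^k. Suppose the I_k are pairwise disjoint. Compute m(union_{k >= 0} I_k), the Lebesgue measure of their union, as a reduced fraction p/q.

By countable additivity of the Lebesgue measure on pairwise disjoint measurable sets,
  m(union_{k >= 0} I_k) = sum_{k >= 0} m(I_k) = sum_{k >= 0} a * r^k,
  with a = 5/4 and r = 1/7.
Since 0 < r = 1/7 < 1, the geometric series converges:
  sum_{k >= 0} a * r^k = a / (1 - r).
  = 5/4 / (1 - 1/7)
  = 5/4 / (6/7)
  = 35/24.

35/24


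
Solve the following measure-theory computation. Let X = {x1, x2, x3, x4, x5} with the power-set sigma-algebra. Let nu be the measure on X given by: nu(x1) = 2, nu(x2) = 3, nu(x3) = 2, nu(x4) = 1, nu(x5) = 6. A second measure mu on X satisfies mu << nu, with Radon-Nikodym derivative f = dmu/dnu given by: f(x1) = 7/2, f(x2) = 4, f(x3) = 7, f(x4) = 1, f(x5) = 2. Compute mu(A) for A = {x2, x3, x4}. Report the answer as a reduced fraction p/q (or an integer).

By the defining property of the Radon-Nikodym derivative, for every measurable set A,
  mu(A) = integral_A f dnu.
Since nu is a discrete measure concentrated on the atoms of X, the integral over A reduces to the sum
  mu(A) = sum_{x in A} f(x) * nu({x}).
Computing each term:
  x2: f(x2) * nu(x2) = 4 * 3 = 12.
  x3: f(x3) * nu(x3) = 7 * 2 = 14.
  x4: f(x4) * nu(x4) = 1 * 1 = 1.
Summing: mu(A) = 12 + 14 + 1 = 27.

27


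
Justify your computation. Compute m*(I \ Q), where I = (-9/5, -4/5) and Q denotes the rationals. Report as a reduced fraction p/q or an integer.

The interval I = (-9/5, -4/5) has m(I) = -4/5 - (-9/5) = 1 (endpoints are measure-zero, so open/closed/half-open agree). Write I = (I cap Q) u (I \ Q). The rationals in I are countable, so m*(I cap Q) = 0 (cover each rational by intervals whose total length is arbitrarily small). By countable subadditivity m*(I) <= m*(I cap Q) + m*(I \ Q), hence m*(I \ Q) >= m(I) = 1. The reverse inequality m*(I \ Q) <= m*(I) = 1 is trivial since (I \ Q) is a subset of I. Therefore m*(I \ Q) = 1.

1


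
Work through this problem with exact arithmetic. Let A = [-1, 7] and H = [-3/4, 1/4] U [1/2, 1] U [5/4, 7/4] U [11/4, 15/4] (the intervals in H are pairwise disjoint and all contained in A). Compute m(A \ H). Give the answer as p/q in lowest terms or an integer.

The ambient interval has length m(A) = 7 - (-1) = 8.
Since the holes are disjoint and sit inside A, by finite additivity
  m(H) = sum_i (b_i - a_i), and m(A \ H) = m(A) - m(H).
Computing the hole measures:
  m(H_1) = 1/4 - (-3/4) = 1.
  m(H_2) = 1 - 1/2 = 1/2.
  m(H_3) = 7/4 - 5/4 = 1/2.
  m(H_4) = 15/4 - 11/4 = 1.
Summed: m(H) = 1 + 1/2 + 1/2 + 1 = 3.
So m(A \ H) = 8 - 3 = 5.

5


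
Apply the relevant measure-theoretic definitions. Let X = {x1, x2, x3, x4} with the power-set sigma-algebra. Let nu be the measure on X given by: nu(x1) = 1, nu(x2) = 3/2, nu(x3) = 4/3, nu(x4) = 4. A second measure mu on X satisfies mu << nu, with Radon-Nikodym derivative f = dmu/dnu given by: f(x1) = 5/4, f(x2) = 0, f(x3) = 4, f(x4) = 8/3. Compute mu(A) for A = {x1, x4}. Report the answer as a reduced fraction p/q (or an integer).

By the defining property of the Radon-Nikodym derivative, for every measurable set A,
  mu(A) = integral_A f dnu.
Since nu is a discrete measure concentrated on the atoms of X, the integral over A reduces to the sum
  mu(A) = sum_{x in A} f(x) * nu({x}).
Computing each term:
  x1: f(x1) * nu(x1) = 5/4 * 1 = 5/4.
  x4: f(x4) * nu(x4) = 8/3 * 4 = 32/3.
Summing: mu(A) = 5/4 + 32/3 = 143/12.

143/12


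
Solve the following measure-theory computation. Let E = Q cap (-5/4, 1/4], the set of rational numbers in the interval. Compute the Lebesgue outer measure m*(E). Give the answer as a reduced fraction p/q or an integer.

Q cap (-5/4, 1/4] is countable; list its elements as q_1, q_2, ... . Fix eps > 0 and cover the k-th point by an interval of length eps * 2^(-k). The cover has total length eps * sum_{k>=1} 2^(-k) = eps, so by definition of outer measure m*(Q cap (-5/4, 1/4]) <= eps. Since eps was arbitrary and m* >= 0, the outer measure is 0.

0


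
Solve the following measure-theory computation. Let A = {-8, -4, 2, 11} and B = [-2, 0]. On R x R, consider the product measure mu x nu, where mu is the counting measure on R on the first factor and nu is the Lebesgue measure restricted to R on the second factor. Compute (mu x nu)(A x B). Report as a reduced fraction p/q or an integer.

For a measurable rectangle A x B, the product measure satisfies
  (mu x nu)(A x B) = mu(A) * nu(B).
  mu(A) = 4.
  nu(B) = 2.
  (mu x nu)(A x B) = 4 * 2 = 8.

8


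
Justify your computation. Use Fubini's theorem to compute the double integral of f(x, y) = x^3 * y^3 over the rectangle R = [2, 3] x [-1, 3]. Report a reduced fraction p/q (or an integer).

f(x, y) is a tensor product of a function of x and a function of y, and both factors are bounded continuous (hence Lebesgue integrable) on the rectangle, so Fubini's theorem applies:
  integral_R f d(m x m) = (integral_a1^b1 x^3 dx) * (integral_a2^b2 y^3 dy).
Inner integral in x: integral_{2}^{3} x^3 dx = (3^4 - 2^4)/4
  = 65/4.
Inner integral in y: integral_{-1}^{3} y^3 dy = (3^4 - (-1)^4)/4
  = 20.
Product: (65/4) * (20) = 325.

325


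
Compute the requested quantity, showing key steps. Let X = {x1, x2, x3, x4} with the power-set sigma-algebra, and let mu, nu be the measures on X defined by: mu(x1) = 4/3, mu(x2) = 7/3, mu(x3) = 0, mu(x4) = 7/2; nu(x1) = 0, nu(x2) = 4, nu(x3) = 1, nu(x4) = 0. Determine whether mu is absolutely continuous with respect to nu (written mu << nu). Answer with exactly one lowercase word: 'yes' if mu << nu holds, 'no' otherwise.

mu << nu means: every nu-null measurable set is also mu-null; equivalently, for every atom x, if nu({x}) = 0 then mu({x}) = 0.
Checking each atom:
  x1: nu = 0, mu = 4/3 > 0 -> violates mu << nu.
  x2: nu = 4 > 0 -> no constraint.
  x3: nu = 1 > 0 -> no constraint.
  x4: nu = 0, mu = 7/2 > 0 -> violates mu << nu.
The atom(s) x1, x4 violate the condition (nu = 0 but mu > 0). Therefore mu is NOT absolutely continuous w.r.t. nu.

no


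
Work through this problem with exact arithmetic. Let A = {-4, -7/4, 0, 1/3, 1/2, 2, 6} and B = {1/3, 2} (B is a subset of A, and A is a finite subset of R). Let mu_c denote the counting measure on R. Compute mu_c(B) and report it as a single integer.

Counting measure assigns mu_c(E) = |E| (number of elements) when E is finite.
B has 2 element(s), so mu_c(B) = 2.

2


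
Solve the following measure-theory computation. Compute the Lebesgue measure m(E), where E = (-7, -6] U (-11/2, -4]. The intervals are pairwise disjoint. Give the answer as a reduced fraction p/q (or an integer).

For pairwise disjoint intervals, m(union_i I_i) = sum_i m(I_i),
and m is invariant under swapping open/closed endpoints (single points have measure 0).
So m(E) = sum_i (b_i - a_i).
  I_1 has length -6 - (-7) = 1.
  I_2 has length -4 - (-11/2) = 3/2.
Summing:
  m(E) = 1 + 3/2 = 5/2.

5/2


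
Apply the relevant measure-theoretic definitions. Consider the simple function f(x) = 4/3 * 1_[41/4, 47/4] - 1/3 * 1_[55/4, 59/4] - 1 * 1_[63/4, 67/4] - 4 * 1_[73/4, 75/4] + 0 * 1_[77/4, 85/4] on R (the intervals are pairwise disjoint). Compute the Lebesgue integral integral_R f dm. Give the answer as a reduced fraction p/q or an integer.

For a simple function f = sum_i c_i * 1_{A_i} with disjoint A_i,
  integral f dm = sum_i c_i * m(A_i).
Lengths of the A_i:
  m(A_1) = 47/4 - 41/4 = 3/2.
  m(A_2) = 59/4 - 55/4 = 1.
  m(A_3) = 67/4 - 63/4 = 1.
  m(A_4) = 75/4 - 73/4 = 1/2.
  m(A_5) = 85/4 - 77/4 = 2.
Contributions c_i * m(A_i):
  (4/3) * (3/2) = 2.
  (-1/3) * (1) = -1/3.
  (-1) * (1) = -1.
  (-4) * (1/2) = -2.
  (0) * (2) = 0.
Total: 2 - 1/3 - 1 - 2 + 0 = -4/3.

-4/3


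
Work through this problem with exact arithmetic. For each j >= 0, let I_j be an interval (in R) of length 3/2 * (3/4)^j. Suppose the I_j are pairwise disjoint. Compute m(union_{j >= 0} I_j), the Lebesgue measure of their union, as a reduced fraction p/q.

By countable additivity of the Lebesgue measure on pairwise disjoint measurable sets,
  m(union_{j >= 0} I_j) = sum_{j >= 0} m(I_j) = sum_{j >= 0} a * r^j,
  with a = 3/2 and r = 3/4.
Since 0 < r = 3/4 < 1, the geometric series converges:
  sum_{j >= 0} a * r^j = a / (1 - r).
  = 3/2 / (1 - 3/4)
  = 3/2 / (1/4)
  = 6.

6


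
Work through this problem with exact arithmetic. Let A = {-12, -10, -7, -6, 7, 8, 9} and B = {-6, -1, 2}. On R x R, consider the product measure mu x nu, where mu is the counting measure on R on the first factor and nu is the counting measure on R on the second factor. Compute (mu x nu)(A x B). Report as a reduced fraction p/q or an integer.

For a measurable rectangle A x B, the product measure satisfies
  (mu x nu)(A x B) = mu(A) * nu(B).
  mu(A) = 7.
  nu(B) = 3.
  (mu x nu)(A x B) = 7 * 3 = 21.

21


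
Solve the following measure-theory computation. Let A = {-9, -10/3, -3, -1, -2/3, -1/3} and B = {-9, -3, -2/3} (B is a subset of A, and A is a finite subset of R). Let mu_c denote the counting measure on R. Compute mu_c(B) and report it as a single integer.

Counting measure assigns mu_c(E) = |E| (number of elements) when E is finite.
B has 3 element(s), so mu_c(B) = 3.

3
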